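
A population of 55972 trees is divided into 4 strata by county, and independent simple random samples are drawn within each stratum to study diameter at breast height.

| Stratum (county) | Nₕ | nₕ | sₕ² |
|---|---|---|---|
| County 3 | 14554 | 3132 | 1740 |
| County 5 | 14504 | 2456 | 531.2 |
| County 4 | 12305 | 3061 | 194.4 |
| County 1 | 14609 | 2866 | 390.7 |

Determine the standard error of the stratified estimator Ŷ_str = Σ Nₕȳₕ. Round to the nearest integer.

Var(Ŷ_str) = Σₕ Nₕ²(1 − fₕ)sₕ²/nₕ.
County 3: 14554²·(1 − 3132/14554)·1740/3132 = 9.2353216 × 10^7.
County 5: 14504²·(1 − 2456/14504)·531.2/2456 = 3.7794835 × 10^7.
County 4: 12305²·(1 − 3061/12305)·194.4/3061 = 7.2239459 × 10^6.
County 1: 14609²·(1 − 2866/14609)·390.7/2866 = 2.3386583 × 10^7.
Sum = 1.6075858 × 10^8.
SE = √(1.6075858 × 10^8) = 12679.

12679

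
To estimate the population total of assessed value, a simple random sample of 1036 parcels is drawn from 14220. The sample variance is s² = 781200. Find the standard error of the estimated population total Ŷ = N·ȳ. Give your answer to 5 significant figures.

Var(Ŷ) = N²·Var(ȳ) = N²·(1 − n/N)·s²/n.
f = 1036/14220 = 0.07285513; Var(ȳ) = 0.92714487·781200/1036 = 699.11735.
Var(Ŷ) = 14220² · 699.11735 = 1.413674 × 10^11.
SE(Ŷ) = √(1.413674 × 10^11) = 375990.

375990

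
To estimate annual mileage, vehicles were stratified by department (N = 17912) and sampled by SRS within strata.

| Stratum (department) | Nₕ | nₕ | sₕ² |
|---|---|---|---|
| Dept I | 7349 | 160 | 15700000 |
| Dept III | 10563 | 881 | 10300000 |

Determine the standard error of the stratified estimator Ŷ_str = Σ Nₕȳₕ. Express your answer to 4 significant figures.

Var(Ŷ_str) = Σₕ Nₕ²(1 − fₕ)sₕ²/nₕ.
Dept I: 7349²·(1 − 160/7349)·15700000/160 = 5.1841362 × 10^12.
Dept III: 10563²·(1 − 881/10563)·10300000/881 = 1.1956764 × 10^12.
Sum = 6.3798126 × 10^12.
SE = √(6.3798126 × 10^12) = 2.526 × 10^6.

2.526 × 10^6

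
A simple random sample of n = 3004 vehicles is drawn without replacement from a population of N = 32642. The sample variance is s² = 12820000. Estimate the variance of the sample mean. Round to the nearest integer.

3875

Under SRS without replacement, Var(ȳ) = (1 − f)·s²/n with f = n/N = 3004/32642 = 0.09202867.
Var(ȳ) = (1 − 0.09202867)·12820000/3004 = 0.90797133·4267.6431 = 3874.8976.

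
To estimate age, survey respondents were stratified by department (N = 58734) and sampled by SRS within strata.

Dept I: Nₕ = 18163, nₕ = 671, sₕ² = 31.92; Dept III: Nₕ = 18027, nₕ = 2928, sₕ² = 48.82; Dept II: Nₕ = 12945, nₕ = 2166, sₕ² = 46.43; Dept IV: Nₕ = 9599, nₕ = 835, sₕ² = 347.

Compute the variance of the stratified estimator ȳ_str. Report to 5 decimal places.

0.01670

Var(ȳ_str) = Σₕ Wₕ²(1 − fₕ)sₕ²/nₕ with Wₕ = Nₕ/N, N = 58734.
Dept I: Wₕ = 0.30924167; term = 0.30924167²·(1 − 0.03694324)·31.92/671 = 0.0043811513.
Dept III: Wₕ = 0.30692614; term = 0.30692614²·(1 − 0.16242303)·48.82/2928 = 0.0013155858.
Dept II: Wₕ = 0.22040045; term = 0.22040045²·(1 − 0.16732329)·46.43/2166 = 8.6704492 × 10^-4.
Dept IV: Wₕ = 0.16343174; term = 0.16343174²·(1 − 0.08698823)·347/835 = 0.010134264.
Sum = 0.016698046.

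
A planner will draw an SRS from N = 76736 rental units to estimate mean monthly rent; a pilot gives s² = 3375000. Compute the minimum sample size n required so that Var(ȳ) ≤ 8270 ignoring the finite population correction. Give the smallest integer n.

Without fpc, n₀ = s²/D = 3375000/8270 = 408.1016.
Rounding up, n = 409.

409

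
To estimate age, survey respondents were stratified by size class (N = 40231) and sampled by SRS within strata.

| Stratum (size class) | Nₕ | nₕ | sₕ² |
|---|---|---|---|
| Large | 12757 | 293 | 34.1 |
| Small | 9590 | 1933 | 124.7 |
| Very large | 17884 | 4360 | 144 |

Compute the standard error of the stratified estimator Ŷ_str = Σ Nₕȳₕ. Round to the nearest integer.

Var(Ŷ_str) = Σₕ Nₕ²(1 − fₕ)sₕ²/nₕ.
Large: 12757²·(1 − 293/12757)·34.1/293 = 1.8505156 × 10^7.
Small: 9590²·(1 − 1933/9590)·124.7/1933 = 4.7370924 × 10^6.
Very large: 17884²·(1 − 4360/17884)·144/4360 = 7.9881429 × 10^6.
Sum = 3.1230391 × 10^7.
SE = √(3.1230391 × 10^7) = 5588.

5588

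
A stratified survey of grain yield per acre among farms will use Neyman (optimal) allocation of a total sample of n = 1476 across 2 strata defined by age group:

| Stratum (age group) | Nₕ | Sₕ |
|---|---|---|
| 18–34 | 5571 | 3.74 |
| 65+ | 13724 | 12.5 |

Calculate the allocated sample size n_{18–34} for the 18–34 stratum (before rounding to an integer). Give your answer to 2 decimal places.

Neyman allocation: nₕ = n·NₕSₕ / Σⱼ NⱼSⱼ.
Σ NⱼSⱼ = 5571·3.74 + 13724·12.5 = 192385.54.
n_{18–34} = 1476·5571·3.74 / 192385.54 = 159.85.

159.85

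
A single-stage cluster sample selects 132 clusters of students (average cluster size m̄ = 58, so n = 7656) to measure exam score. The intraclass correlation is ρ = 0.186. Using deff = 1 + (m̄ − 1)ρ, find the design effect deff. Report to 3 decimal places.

deff = 1 + (58 − 1)·0.186 = 1 + 10.602 = 11.602.

11.602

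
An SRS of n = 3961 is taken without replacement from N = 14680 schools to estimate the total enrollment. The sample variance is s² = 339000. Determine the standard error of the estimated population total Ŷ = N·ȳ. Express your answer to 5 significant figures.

Var(Ŷ) = N²·Var(ȳ) = N²·(1 − n/N)·s²/n.
f = 3961/14680 = 0.26982289; Var(ȳ) = 0.73017711·339000/3961 = 62.491805.
Var(Ŷ) = 14680² · 62.491805 = 1.3467134 × 10^10.
SE(Ŷ) = √(1.3467134 × 10^10) = 116050.

116050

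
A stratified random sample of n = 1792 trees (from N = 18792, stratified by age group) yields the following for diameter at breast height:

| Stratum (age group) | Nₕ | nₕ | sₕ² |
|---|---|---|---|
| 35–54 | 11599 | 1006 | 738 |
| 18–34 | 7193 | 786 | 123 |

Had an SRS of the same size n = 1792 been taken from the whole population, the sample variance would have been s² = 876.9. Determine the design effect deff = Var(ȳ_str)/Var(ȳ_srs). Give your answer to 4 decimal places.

0.6227

Var(ȳ_str) = Σ Wₕ²(1−fₕ)sₕ²/nₕ with Wₕ = Nₕ/18792:
  35–54: (11599/18792)²·(1−1006/11599)·738/1006 = 0.25524186
  18–34: (7193/18792)²·(1−786/7193)·123/786 = 0.020422144
  → Var(ȳ_str) = 0.275664.
Var(ȳ_srs) = (1 − 1792/18792)·876.9/1792 = 0.44267804.
deff = 0.275664 / 0.44267804 = 0.6227.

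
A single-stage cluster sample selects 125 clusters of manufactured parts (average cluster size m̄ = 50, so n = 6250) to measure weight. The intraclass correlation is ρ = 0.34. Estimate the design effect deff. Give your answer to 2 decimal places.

17.66

deff = 1 + (50 − 1)·0.34 = 1 + 16.66 = 17.66.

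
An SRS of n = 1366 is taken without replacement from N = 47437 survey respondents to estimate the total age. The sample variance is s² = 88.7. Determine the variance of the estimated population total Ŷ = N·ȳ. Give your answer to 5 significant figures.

1.4191 × 10^8

Var(Ŷ) = N²·Var(ȳ) = N²·(1 − n/N)·s²/n.
f = 1366/47437 = 0.02879609; Var(ȳ) = 0.97120391·88.7/1366 = 0.063064266.
Var(Ŷ) = 47437² · 0.063064266 = 1.4191156 × 10^8.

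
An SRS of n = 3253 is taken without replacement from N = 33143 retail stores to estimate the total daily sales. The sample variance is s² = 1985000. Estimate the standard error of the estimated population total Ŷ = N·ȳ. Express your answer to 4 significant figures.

Var(Ŷ) = N²·Var(ȳ) = N²·(1 − n/N)·s²/n.
f = 3253/33143 = 0.09815044; Var(ȳ) = 0.90184956·1985000/3253 = 550.31398.
Var(Ŷ) = 33143² · 550.31398 = 6.0449704 × 10^11.
SE(Ŷ) = √(6.0449704 × 10^11) = 777500.

777500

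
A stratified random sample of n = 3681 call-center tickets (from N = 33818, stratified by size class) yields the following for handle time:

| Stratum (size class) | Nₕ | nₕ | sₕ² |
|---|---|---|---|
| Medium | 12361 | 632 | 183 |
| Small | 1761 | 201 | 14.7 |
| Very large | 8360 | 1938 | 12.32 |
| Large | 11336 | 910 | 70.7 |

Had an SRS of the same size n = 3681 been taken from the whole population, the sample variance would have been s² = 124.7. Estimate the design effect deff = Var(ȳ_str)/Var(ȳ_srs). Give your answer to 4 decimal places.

1.4976

Var(ȳ_str) = Σ Wₕ²(1−fₕ)sₕ²/nₕ with Wₕ = Nₕ/33818:
  Medium: (12361/33818)²·(1−632/12361)·183/632 = 0.036707327
  Small: (1761/33818)²·(1−201/1761)·14.7/201 = 1.7567477 × 10^-4
  Very large: (8360/33818)²·(1−1938/8360)·12.32/1938 = 2.984267 × 10^-4
  Large: (11336/33818)²·(1−910/11336)·70.7/910 = 0.0080289682
  → Var(ȳ_str) = 0.045210397.
Var(ȳ_srs) = (1 − 3681/33818)·124.7/3681 = 0.030189279.
deff = 0.045210397 / 0.030189279 = 1.4976.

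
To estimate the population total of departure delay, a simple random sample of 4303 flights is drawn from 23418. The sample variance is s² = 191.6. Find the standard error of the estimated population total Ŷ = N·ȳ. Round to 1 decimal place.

4464.5

Var(Ŷ) = N²·Var(ȳ) = N²·(1 − n/N)·s²/n.
f = 4303/23418 = 0.18374754; Var(ȳ) = 0.81625246·191.6/4303 = 0.036345334.
Var(Ŷ) = 23418² · 0.036345334 = 1.993188 × 10^7.
SE(Ŷ) = √(1.993188 × 10^7) = 4464.5.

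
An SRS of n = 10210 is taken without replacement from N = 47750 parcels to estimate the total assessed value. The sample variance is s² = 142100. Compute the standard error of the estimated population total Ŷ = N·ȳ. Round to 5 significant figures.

Var(Ŷ) = N²·Var(ȳ) = N²·(1 − n/N)·s²/n.
f = 10210/47750 = 0.21382199; Var(ȳ) = 0.78617801·142100/10210 = 10.941811.
Var(Ŷ) = 47750² · 10.941811 = 2.4948013 × 10^10.
SE(Ŷ) = √(2.4948013 × 10^10) = 157950.

157950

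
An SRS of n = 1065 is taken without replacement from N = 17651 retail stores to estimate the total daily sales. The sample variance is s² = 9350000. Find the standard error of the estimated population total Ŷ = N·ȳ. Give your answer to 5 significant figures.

Var(Ŷ) = N²·Var(ȳ) = N²·(1 − n/N)·s²/n.
f = 1065/17651 = 0.06033652; Var(ȳ) = 0.93966348·9350000/1065 = 8249.6277.
Var(Ŷ) = 17651² · 8249.6277 = 2.5702359 × 10^12.
SE(Ŷ) = √(2.5702359 × 10^12) = 1.6032 × 10^6.

1.6032 × 10^6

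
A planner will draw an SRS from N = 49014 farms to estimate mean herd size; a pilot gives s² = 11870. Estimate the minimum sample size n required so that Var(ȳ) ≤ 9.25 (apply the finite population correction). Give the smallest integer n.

Without fpc, n₀ = s²/D = 11870/9.25 = 1283.2432.
With fpc, (1 − n/N)·s²/n ≤ D requires n ≥ n₀/(1 + n₀/N) = 1283.2432/(1 + 1283.2432/49014) = 1250.5036.
Rounding up, n = 1251.

1251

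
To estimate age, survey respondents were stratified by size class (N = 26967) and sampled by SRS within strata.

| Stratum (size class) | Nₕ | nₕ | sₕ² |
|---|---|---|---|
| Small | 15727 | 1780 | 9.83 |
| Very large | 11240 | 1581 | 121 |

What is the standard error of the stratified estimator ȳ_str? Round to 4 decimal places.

Var(ȳ_str) = Σₕ Wₕ²(1 − fₕ)sₕ²/nₕ with Wₕ = Nₕ/N, N = 26967.
Small: Wₕ = 0.58319427; term = 0.58319427²·(1 − 0.11318115)·9.83/1780 = 0.0016656929.
Very large: Wₕ = 0.41680573; term = 0.41680573²·(1 − 0.14065836)·121/1581 = 0.011425802.
Sum = 0.013091495.
SE = √(0.013091495) = 0.1144.

0.1144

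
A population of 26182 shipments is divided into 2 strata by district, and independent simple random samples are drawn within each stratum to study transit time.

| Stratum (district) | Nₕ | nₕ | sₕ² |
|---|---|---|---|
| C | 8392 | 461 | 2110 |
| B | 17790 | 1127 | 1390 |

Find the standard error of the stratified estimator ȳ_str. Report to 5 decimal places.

Var(ȳ_str) = Σₕ Wₕ²(1 − fₕ)sₕ²/nₕ with Wₕ = Nₕ/N, N = 26182.
C: Wₕ = 0.32052555; term = 0.32052555²·(1 − 0.05493327)·2110/461 = 0.44439516.
B: Wₕ = 0.67947445; term = 0.67947445²·(1 − 0.06335020)·1390/1127 = 0.53335257.
Sum = 0.97774773.
SE = √(0.97774773) = 0.98881.

0.98881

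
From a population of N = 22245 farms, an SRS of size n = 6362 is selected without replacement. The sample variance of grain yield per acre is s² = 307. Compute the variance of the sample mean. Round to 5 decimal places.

0.03445

Under SRS without replacement, Var(ȳ) = (1 − f)·s²/n with f = n/N = 6362/22245 = 0.28599685.
Var(ȳ) = (1 − 0.28599685)·307/6362 = 0.71400315·0.048255266 = 0.034454412.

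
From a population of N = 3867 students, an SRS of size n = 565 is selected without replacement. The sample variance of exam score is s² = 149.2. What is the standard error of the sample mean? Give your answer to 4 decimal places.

0.4749

Under SRS without replacement, Var(ȳ) = (1 − f)·s²/n with f = n/N = 565/3867 = 0.14610809.
Var(ȳ) = (1 − 0.14610809)·149.2/565 = 0.85389191·0.2640708 = 0.22548792.
SE(ȳ) = √(0.22548792) = 0.4749.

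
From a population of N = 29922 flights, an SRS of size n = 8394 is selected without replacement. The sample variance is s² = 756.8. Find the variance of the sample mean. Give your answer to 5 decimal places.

0.06487

Under SRS without replacement, Var(ȳ) = (1 − f)·s²/n with f = n/N = 8394/29922 = 0.28052938.
Var(ȳ) = (1 − 0.28052938)·756.8/8394 = 0.71947062·0.090159638 = 0.064867211.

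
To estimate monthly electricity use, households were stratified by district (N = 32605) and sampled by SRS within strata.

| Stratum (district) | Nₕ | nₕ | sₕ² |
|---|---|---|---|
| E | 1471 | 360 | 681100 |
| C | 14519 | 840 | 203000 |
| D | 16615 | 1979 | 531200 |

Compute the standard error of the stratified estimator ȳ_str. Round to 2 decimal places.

Var(ȳ_str) = Σₕ Wₕ²(1 − fₕ)sₕ²/nₕ with Wₕ = Nₕ/N, N = 32605.
E: Wₕ = 0.04511578; term = 0.04511578²·(1 − 0.24473148)·681100/360 = 2.9084842.
C: Wₕ = 0.44529980; term = 0.44529980²·(1 − 0.05785522)·203000/840 = 45.148092.
D: Wₕ = 0.50958442; term = 0.50958442²·(1 − 0.11910924)·531200/1979 = 61.399751.
Sum = 109.45633.
SE = √(109.45633) = 10.46.

10.46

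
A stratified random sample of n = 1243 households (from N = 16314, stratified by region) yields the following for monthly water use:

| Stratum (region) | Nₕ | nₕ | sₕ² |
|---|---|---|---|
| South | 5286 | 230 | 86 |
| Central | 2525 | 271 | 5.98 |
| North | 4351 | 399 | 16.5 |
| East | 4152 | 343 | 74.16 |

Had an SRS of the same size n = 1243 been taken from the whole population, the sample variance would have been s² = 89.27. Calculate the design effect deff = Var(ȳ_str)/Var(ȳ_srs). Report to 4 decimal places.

0.8070

Var(ȳ_str) = Σ Wₕ²(1−fₕ)sₕ²/nₕ with Wₕ = Nₕ/16314:
  South: (5286/16314)²·(1−230/5286)·86/230 = 0.03754775
  Central: (2525/16314)²·(1−271/2525)·5.98/271 = 4.7187424 × 10^-4
  North: (4351/16314)²·(1−399/4351)·16.5/399 = 0.0026717521
  East: (4152/16314)²·(1−343/4152)·74.16/343 = 0.012847629
  → Var(ȳ_str) = 0.053539005.
Var(ȳ_srs) = (1 − 1243/16314)·89.27/1243 = 0.066346195.
deff = 0.053539005 / 0.066346195 = 0.8070.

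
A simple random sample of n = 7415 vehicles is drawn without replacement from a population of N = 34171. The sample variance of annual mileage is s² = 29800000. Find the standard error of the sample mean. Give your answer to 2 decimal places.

Under SRS without replacement, Var(ȳ) = (1 − f)·s²/n with f = n/N = 7415/34171 = 0.21699687.
Var(ȳ) = (1 − 0.21699687)·29800000/7415 = 0.78300313·4018.8806 = 3146.7961.
SE(ȳ) = √(3146.7961) = 56.10.

56.10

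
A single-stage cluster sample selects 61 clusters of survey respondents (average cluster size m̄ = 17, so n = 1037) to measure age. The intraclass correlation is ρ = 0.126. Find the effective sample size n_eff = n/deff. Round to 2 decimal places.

343.83

deff = 1 + (17 − 1)·0.126 = 1 + 2.016 = 3.016.
n_eff = 1037 / 3.016 = 343.83.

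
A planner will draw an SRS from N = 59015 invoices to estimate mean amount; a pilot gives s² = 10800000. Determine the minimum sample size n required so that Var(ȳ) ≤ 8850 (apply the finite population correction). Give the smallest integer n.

1196

Without fpc, n₀ = s²/D = 10800000/8850 = 1220.3390.
With fpc, (1 − n/N)·s²/n ≤ D requires n ≥ n₀/(1 + n₀/N) = 1220.3390/(1 + 1220.3390/59015) = 1195.6155.
Rounding up, n = 1196.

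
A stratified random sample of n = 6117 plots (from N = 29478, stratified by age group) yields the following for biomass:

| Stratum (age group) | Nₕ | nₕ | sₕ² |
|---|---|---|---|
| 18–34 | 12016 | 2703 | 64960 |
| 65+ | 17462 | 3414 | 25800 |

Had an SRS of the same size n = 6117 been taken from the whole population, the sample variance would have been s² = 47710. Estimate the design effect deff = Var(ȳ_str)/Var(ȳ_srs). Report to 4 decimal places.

Var(ȳ_str) = Σ Wₕ²(1−fₕ)sₕ²/nₕ with Wₕ = Nₕ/29478:
  18–34: (12016/29478)²·(1−2703/12016)·64960/2703 = 3.0949488
  65+: (17462/29478)²·(1−3414/17462)·25800/3414 = 2.1333821
  → Var(ȳ_str) = 5.2283309.
Var(ȳ_srs) = (1 − 6117/29478)·47710/6117 = 6.1810798.
deff = 5.2283309 / 6.1810798 = 0.8459.

0.8459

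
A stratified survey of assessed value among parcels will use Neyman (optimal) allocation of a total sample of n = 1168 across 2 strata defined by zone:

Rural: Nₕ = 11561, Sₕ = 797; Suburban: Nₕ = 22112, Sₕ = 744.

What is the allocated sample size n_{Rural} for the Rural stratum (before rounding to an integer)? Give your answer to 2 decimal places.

Neyman allocation: nₕ = n·NₕSₕ / Σⱼ NⱼSⱼ.
Σ NⱼSⱼ = 11561·797 + 22112·744 = 2.5665445 × 10^7.
n_{Rural} = 1168·11561·797 / (2.5665445 × 10^7) = 419.32.

419.32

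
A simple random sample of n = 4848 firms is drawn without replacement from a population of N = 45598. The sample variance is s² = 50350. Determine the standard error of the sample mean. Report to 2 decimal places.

Under SRS without replacement, Var(ȳ) = (1 − f)·s²/n with f = n/N = 4848/45598 = 0.10632045.
Var(ȳ) = (1 − 0.10632045)·50350/4848 = 0.89367955·10.385726 = 9.281511.
SE(ȳ) = √(9.281511) = 3.05.

3.05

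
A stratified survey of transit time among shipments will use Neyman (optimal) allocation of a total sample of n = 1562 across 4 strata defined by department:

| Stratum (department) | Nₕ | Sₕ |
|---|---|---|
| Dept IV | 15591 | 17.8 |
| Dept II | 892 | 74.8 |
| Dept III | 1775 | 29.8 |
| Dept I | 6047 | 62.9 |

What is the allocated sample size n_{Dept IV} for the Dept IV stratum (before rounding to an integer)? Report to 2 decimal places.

Neyman allocation: nₕ = n·NₕSₕ / Σⱼ NⱼSⱼ.
Σ NⱼSⱼ = 15591·17.8 + 892·74.8 + 1775·29.8 + 6047·62.9 = 777492.7.
n_{Dept IV} = 1562·15591·17.8 / 777492.7 = 557.54.

557.54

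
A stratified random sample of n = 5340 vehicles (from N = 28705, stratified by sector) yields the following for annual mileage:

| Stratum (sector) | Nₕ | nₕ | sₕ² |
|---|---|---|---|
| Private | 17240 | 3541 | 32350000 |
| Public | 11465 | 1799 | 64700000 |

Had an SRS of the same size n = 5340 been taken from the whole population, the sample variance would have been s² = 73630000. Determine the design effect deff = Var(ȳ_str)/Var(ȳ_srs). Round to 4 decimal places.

Var(ȳ_str) = Σ Wₕ²(1−fₕ)sₕ²/nₕ with Wₕ = Nₕ/28705:
  Private: (17240/28705)²·(1−3541/17240)·32350000/3541 = 2618.541
  Public: (11465/28705)²·(1−1799/11465)·64700000/1799 = 4837.0309
  → Var(ȳ_str) = 7455.5719.
Var(ȳ_srs) = (1 − 5340/28705)·73630000/5340 = 11223.331.
deff = 7455.5719 / 11223.331 = 0.6643.

0.6643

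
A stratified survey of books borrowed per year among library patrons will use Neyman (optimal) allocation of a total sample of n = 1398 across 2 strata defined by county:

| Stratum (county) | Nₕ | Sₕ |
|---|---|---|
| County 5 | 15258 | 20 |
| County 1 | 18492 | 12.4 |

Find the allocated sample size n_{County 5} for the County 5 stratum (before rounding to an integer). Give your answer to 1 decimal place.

798.2

Neyman allocation: nₕ = n·NₕSₕ / Σⱼ NⱼSⱼ.
Σ NⱼSⱼ = 15258·20 + 18492·12.4 = 534460.8.
n_{County 5} = 1398·15258·20 / 534460.8 = 798.2.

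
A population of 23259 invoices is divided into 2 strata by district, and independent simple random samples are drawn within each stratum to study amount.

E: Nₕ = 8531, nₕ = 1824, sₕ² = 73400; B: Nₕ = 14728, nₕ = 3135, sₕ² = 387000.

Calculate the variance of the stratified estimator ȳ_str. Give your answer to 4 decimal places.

43.2172

Var(ȳ_str) = Σₕ Wₕ²(1 − fₕ)sₕ²/nₕ with Wₕ = Nₕ/N, N = 23259.
E: Wₕ = 0.36678275; term = 0.36678275²·(1 − 0.21380846)·73400/1824 = 4.2561546.
B: Wₕ = 0.63321725; term = 0.63321725²·(1 − 0.21285986)·387000/3135 = 38.961077.
Sum = 43.217232.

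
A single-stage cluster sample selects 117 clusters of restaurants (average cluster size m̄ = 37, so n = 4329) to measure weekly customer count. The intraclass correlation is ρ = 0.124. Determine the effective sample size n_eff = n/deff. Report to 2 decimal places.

792.28

deff = 1 + (37 − 1)·0.124 = 1 + 4.464 = 5.464.
n_eff = 4329 / 5.464 = 792.28.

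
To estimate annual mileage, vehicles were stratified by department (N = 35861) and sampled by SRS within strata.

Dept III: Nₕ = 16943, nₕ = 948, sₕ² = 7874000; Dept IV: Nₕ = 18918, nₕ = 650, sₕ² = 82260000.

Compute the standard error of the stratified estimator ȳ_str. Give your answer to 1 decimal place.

Var(ȳ_str) = Σₕ Wₕ²(1 − fₕ)sₕ²/nₕ with Wₕ = Nₕ/N, N = 35861.
Dept III: Wₕ = 0.47246312; term = 0.47246312²·(1 − 0.05595231)·7874000/948 = 1750.3175.
Dept IV: Wₕ = 0.52753688; term = 0.52753688²·(1 − 0.03435881)·82260000/650 = 34009.229.
Sum = 35759.547.
SE = √(35759.547) = 189.1.

189.1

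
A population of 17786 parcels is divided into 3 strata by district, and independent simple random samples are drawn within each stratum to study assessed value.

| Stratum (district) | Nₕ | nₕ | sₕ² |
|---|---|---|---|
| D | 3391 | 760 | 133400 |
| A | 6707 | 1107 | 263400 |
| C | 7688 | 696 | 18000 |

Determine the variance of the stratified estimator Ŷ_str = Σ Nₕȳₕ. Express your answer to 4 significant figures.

Var(Ŷ_str) = Σₕ Nₕ²(1 − fₕ)sₕ²/nₕ.
D: 3391²·(1 − 760/3391)·133400/760 = 1.5659968 × 10^9.
A: 6707²·(1 − 1107/6707)·263400/1107 = 8.9368503 × 10^9.
C: 7688²·(1 − 696/7688)·18000/696 = 1.3902025 × 10^9.
Sum = 1.189305 × 10^10.

1.189 × 10^10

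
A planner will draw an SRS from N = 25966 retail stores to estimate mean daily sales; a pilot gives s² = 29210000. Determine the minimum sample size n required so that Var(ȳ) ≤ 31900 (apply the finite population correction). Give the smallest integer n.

Without fpc, n₀ = s²/D = 29210000/31900 = 915.6740.
With fpc, (1 − n/N)·s²/n ≤ D requires n ≥ n₀/(1 + n₀/N) = 915.6740/(1 + 915.6740/25966) = 884.4833.
Rounding up, n = 885.

885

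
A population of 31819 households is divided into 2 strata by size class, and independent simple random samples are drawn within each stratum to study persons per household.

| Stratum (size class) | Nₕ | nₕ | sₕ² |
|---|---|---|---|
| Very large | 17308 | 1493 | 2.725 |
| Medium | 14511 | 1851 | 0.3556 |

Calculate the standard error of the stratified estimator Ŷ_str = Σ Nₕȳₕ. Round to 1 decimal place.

731.4

Var(Ŷ_str) = Σₕ Nₕ²(1 − fₕ)sₕ²/nₕ.
Very large: 17308²·(1 − 1493/17308)·2.725/1493 = 499600.4.
Medium: 14511²·(1 − 1851/14511)·0.3556/1851 = 35292.822.
Sum = 534893.22.
SE = √(534893.22) = 731.4.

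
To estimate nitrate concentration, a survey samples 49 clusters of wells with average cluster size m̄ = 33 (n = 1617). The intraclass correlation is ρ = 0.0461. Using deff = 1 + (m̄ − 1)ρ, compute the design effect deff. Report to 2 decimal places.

deff = 1 + (33 − 1)·0.0461 = 1 + 1.4752 = 2.4752.

2.48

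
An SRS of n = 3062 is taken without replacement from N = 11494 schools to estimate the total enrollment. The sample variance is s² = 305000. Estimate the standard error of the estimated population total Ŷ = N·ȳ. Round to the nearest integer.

98254

Var(Ŷ) = N²·Var(ȳ) = N²·(1 − n/N)·s²/n.
f = 3062/11494 = 0.26639986; Var(ȳ) = 0.73360014·305000/3062 = 73.072515.
Var(Ŷ) = 11494² · 73.072515 = 9.6537587 × 10^9.
SE(Ŷ) = √(9.6537587 × 10^9) = 98254.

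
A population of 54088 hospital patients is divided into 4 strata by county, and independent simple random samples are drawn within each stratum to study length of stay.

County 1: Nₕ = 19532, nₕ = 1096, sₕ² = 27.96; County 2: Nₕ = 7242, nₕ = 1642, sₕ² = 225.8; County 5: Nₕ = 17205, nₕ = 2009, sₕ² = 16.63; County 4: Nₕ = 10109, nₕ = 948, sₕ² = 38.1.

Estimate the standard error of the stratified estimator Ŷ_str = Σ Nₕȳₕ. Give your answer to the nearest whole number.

4544

Var(Ŷ_str) = Σₕ Nₕ²(1 − fₕ)sₕ²/nₕ.
County 1: 19532²·(1 − 1096/19532)·27.96/1096 = 9.1862874 × 10^6.
County 2: 7242²·(1 − 1642/7242)·225.8/1642 = 5.5769575 × 10^6.
County 5: 17205²·(1 − 2009/17205)·16.63/2009 = 2.1641944 × 10^6.
County 4: 10109²·(1 − 948/10109)·38.1/948 = 3.7219259 × 10^6.
Sum = 2.0649365 × 10^7.
SE = √(2.0649365 × 10^7) = 4544.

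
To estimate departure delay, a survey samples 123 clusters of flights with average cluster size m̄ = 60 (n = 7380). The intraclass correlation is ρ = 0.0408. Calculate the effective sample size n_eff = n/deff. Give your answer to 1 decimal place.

2166.0

deff = 1 + (60 − 1)·0.0408 = 1 + 2.4072 = 3.4072.
n_eff = 7380 / 3.4072 = 2166.0.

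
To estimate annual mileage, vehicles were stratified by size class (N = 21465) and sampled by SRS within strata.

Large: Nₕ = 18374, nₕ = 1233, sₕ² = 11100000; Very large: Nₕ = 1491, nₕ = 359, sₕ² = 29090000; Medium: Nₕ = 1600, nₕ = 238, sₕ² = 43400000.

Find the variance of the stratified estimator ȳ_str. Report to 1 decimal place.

7313.0

Var(ȳ_str) = Σₕ Wₕ²(1 − fₕ)sₕ²/nₕ with Wₕ = Nₕ/N, N = 21465.
Large: Wₕ = 0.85599814; term = 0.85599814²·(1 − 0.06710569)·11100000/1233 = 6153.7236.
Very large: Wₕ = 0.06946191; term = 0.06946191²·(1 − 0.24077800)·29090000/359 = 296.83257.
Medium: Wₕ = 0.07453995; term = 0.07453995²·(1 − 0.14875000)·43400000/238 = 862.4781.
Sum = 7313.0343.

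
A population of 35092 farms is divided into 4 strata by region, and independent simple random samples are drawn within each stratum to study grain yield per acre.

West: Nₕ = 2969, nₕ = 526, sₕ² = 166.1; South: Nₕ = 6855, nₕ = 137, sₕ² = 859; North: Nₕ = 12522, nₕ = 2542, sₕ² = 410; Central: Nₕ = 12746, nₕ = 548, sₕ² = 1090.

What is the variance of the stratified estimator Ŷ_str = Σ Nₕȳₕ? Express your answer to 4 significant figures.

6.204 × 10^8

Var(Ŷ_str) = Σₕ Nₕ²(1 − fₕ)sₕ²/nₕ.
West: 2969²·(1 − 526/2969)·166.1/526 = 2.2904328 × 10^6.
South: 6855²·(1 − 137/6855)·859/137 = 2.8874871 × 10^8.
North: 12522²·(1 − 2542/12522)·410/2542 = 2.0156381 × 10^7.
Central: 12746²·(1 − 548/12746)·1090/548 = 3.0924913 × 10^8.
Sum = 6.2044465 × 10^8.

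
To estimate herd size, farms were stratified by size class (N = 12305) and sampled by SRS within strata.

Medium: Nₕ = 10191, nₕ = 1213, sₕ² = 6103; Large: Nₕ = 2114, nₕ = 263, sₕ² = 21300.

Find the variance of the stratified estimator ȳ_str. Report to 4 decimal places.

5.1333

Var(ȳ_str) = Σₕ Wₕ²(1 − fₕ)sₕ²/nₕ with Wₕ = Nₕ/N, N = 12305.
Medium: Wₕ = 0.82819992; term = 0.82819992²·(1 − 0.11902659)·6103/1213 = 3.0402951.
Large: Wₕ = 0.17180008; term = 0.17180008²·(1 − 0.12440870)·21300/263 = 2.0930135.
Sum = 5.1333086.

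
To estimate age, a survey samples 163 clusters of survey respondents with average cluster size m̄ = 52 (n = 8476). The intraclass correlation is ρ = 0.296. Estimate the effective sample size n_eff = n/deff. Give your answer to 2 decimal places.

526.59

deff = 1 + (52 − 1)·0.296 = 1 + 15.096 = 16.096.
n_eff = 8476 / 16.096 = 526.59.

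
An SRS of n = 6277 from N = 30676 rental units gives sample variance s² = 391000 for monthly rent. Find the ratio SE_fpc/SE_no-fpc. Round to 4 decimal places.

f = n/N = 6277/30676 = 0.20462251.
SE_no-fpc = √(s²/n) = 7.8924586; SE_fpc = √((1−f)s²/n) = 7.0388055.
Ratio = √(1−f) = 0.89183939.

0.8918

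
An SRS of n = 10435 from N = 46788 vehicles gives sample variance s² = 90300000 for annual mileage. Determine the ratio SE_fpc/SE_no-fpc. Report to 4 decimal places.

0.8815

f = n/N = 10435/46788 = 0.22302727.
SE_no-fpc = √(s²/n) = 93.024565; SE_fpc = √((1−f)s²/n) = 81.997486.
Ratio = √(1−f) = 0.88146057.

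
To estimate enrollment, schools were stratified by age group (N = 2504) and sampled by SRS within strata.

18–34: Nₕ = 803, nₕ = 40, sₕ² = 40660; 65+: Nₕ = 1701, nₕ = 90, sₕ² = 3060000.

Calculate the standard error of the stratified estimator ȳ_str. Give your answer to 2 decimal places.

122.31

Var(ȳ_str) = Σₕ Wₕ²(1 − fₕ)sₕ²/nₕ with Wₕ = Nₕ/N, N = 2504.
18–34: Wₕ = 0.32068690; term = 0.32068690²·(1 − 0.04981320)·40660/40 = 99.32963.
65+: Wₕ = 0.67931310; term = 0.67931310²·(1 − 0.05291005)·3060000/90 = 14859.703.
Sum = 14959.033.
SE = √(14959.033) = 122.31.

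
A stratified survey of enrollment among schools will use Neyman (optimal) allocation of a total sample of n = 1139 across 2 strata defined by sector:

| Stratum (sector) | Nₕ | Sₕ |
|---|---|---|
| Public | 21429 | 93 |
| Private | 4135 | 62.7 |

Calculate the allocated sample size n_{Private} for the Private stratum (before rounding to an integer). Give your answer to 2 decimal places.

Neyman allocation: nₕ = n·NₕSₕ / Σⱼ NⱼSⱼ.
Σ NⱼSⱼ = 21429·93 + 4135·62.7 = 2.2521615 × 10^6.
n_{Private} = 1139·4135·62.7 / (2.2521615 × 10^6) = 131.12.

131.12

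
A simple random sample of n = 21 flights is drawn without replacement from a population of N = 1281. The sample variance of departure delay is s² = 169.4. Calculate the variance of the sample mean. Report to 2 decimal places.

7.93

Under SRS without replacement, Var(ȳ) = (1 − f)·s²/n with f = n/N = 21/1281 = 0.01639344.
Var(ȳ) = (1 − 0.01639344)·169.4/21 = 0.98360656·8.0666667 = 7.9344262.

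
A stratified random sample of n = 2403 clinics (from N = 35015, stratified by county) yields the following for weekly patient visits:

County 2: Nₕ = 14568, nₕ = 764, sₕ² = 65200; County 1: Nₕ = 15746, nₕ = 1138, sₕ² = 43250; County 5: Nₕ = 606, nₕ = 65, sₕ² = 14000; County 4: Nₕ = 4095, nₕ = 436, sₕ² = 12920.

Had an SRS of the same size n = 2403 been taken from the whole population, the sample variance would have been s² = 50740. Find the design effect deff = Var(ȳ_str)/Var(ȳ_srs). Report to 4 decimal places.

1.0957

Var(ȳ_str) = Σ Wₕ²(1−fₕ)sₕ²/nₕ with Wₕ = Nₕ/35015:
  County 2: (14568/35015)²·(1−764/14568)·65200/764 = 13.997512
  County 1: (15746/35015)²·(1−1138/15746)·43250/1138 = 7.130116
  County 5: (606/35015)²·(1−65/606)·14000/65 = 0.057593876
  County 4: (4095/35015)²·(1−436/4095)·12920/436 = 0.36214632
  → Var(ȳ_str) = 21.547368.
Var(ȳ_srs) = (1 − 2403/35015)·50740/2403 = 19.666179.
deff = 21.547368 / 19.666179 = 1.0957.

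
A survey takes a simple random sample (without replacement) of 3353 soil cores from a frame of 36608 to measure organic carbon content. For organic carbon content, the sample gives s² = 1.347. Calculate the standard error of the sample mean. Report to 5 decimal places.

Under SRS without replacement, Var(ȳ) = (1 − f)·s²/n with f = n/N = 3353/36608 = 0.09159200.
Var(ȳ) = (1 − 0.09159200)·1.347/3353 = 0.90840800·4.0172979 × 10^-4 = 3.6493456 × 10^-4.
SE(ȳ) = √(3.6493456 × 10^-4) = 0.01910.

0.01910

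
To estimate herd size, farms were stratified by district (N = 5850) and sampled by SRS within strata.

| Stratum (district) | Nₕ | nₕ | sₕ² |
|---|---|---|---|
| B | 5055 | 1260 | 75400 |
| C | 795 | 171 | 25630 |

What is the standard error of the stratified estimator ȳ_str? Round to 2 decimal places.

5.98

Var(ȳ_str) = Σₕ Wₕ²(1 − fₕ)sₕ²/nₕ with Wₕ = Nₕ/N, N = 5850.
B: Wₕ = 0.86410256; term = 0.86410256²·(1 − 0.24925816)·75400/1260 = 33.544553.
C: Wₕ = 0.13589744; term = 0.13589744²·(1 − 0.21509434)·25630/171 = 2.1726636.
Sum = 35.717217.
SE = √(35.717217) = 5.98.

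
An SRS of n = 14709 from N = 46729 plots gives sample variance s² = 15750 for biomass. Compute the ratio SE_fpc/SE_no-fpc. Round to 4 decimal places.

0.8278

f = n/N = 14709/46729 = 0.31477241.
SE_no-fpc = √(s²/n) = 1.0347816; SE_fpc = √((1−f)s²/n) = 0.85657644.
Ratio = √(1−f) = 0.82778475.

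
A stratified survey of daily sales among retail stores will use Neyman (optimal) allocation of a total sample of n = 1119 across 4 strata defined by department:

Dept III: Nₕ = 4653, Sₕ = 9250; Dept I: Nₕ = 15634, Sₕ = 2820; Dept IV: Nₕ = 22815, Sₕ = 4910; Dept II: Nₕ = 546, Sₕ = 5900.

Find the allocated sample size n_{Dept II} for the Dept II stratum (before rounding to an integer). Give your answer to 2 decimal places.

17.81

Neyman allocation: nₕ = n·NₕSₕ / Σⱼ NⱼSⱼ.
Σ NⱼSⱼ = 4653·9250 + 15634·2820 + 22815·4910 + 546·5900 = 2.0237118 × 10^8.
n_{Dept II} = 1119·546·5900 / (2.0237118 × 10^8) = 17.81.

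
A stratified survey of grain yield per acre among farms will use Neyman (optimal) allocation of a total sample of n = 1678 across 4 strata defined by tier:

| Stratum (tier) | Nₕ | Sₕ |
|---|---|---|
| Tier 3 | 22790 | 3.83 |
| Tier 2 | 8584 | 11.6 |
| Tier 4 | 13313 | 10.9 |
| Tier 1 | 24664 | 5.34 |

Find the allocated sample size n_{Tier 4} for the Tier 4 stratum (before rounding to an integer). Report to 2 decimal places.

525.14

Neyman allocation: nₕ = n·NₕSₕ / Σⱼ NⱼSⱼ.
Σ NⱼSⱼ = 22790·3.83 + 8584·11.6 + 13313·10.9 + 24664·5.34 = 463677.56.
n_{Tier 4} = 1678·13313·10.9 / 463677.56 = 525.14.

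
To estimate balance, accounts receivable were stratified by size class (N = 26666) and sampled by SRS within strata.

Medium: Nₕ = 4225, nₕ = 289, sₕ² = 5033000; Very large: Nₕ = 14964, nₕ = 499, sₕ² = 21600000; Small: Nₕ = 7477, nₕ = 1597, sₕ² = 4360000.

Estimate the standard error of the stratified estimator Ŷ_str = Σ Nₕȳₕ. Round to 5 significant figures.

Var(Ŷ_str) = Σₕ Nₕ²(1 − fₕ)sₕ²/nₕ.
Medium: 4225²·(1 − 289/4225)·5033000/289 = 2.8960822 × 10^11.
Very large: 14964²·(1 − 499/14964)·21600000/499 = 9.3695632 × 10^12.
Small: 7477²·(1 − 1597/7477)·4360000/1597 = 1.2002903 × 10^11.
Sum = 9.7792005 × 10^12.
SE = √(9.7792005 × 10^12) = 3.1272 × 10^6.

3.1272 × 10^6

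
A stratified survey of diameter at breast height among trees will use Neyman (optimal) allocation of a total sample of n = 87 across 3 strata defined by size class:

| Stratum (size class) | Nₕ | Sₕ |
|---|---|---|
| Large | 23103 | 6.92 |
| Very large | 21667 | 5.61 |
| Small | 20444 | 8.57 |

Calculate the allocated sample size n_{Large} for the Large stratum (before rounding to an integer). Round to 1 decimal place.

Neyman allocation: nₕ = n·NₕSₕ / Σⱼ NⱼSⱼ.
Σ NⱼSⱼ = 23103·6.92 + 21667·5.61 + 20444·8.57 = 456629.71.
n_{Large} = 87·23103·6.92 / 456629.71 = 30.5.

30.5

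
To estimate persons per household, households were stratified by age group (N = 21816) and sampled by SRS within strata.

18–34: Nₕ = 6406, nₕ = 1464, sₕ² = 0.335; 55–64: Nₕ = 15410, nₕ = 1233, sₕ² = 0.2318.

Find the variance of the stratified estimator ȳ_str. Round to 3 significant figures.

Var(ȳ_str) = Σₕ Wₕ²(1 − fₕ)sₕ²/nₕ with Wₕ = Nₕ/N, N = 21816.
18–34: Wₕ = 0.29363770; term = 0.29363770²·(1 − 0.22853575)·0.335/1464 = 1.5220999 × 10^-5.
55–64: Wₕ = 0.70636230; term = 0.70636230²·(1 − 0.08001298)·0.2318/1233 = 8.6295288 × 10^-5.
Sum = 1.0151629 × 10^-4.

1.02 × 10^-4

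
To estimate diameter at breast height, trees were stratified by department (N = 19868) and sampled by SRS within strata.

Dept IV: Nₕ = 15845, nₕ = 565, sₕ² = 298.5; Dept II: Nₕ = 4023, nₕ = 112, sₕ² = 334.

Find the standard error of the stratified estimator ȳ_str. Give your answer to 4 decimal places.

0.6655

Var(ȳ_str) = Σₕ Wₕ²(1 − fₕ)sₕ²/nₕ with Wₕ = Nₕ/N, N = 19868.
Dept IV: Wₕ = 0.79751359; term = 0.79751359²·(1 − 0.03565794)·298.5/565 = 0.3240434.
Dept II: Wₕ = 0.20248641; term = 0.20248641²·(1 − 0.02783992)·334/112 = 0.11886609.
Sum = 0.44290949.
SE = √(0.44290949) = 0.6655.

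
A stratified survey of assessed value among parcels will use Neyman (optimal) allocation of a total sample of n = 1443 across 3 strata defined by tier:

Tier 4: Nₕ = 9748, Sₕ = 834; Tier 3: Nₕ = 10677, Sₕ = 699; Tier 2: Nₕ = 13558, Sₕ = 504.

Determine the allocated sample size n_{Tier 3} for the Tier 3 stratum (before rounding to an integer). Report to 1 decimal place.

480.2

Neyman allocation: nₕ = n·NₕSₕ / Σⱼ NⱼSⱼ.
Σ NⱼSⱼ = 9748·834 + 10677·699 + 13558·504 = 2.2426287 × 10^7.
n_{Tier 3} = 1443·10677·699 / (2.2426287 × 10^7) = 480.2.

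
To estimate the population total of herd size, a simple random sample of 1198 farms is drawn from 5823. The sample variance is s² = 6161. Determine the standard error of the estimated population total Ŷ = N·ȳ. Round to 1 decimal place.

11768.6

Var(Ŷ) = N²·Var(ȳ) = N²·(1 − n/N)·s²/n.
f = 1198/5823 = 0.20573587; Var(ȳ) = 0.79426413·6161/1198 = 4.0846922.
Var(Ŷ) = 5823² · 4.0846922 = 1.38501 × 10^8.
SE(Ŷ) = √(1.38501 × 10^8) = 11768.6.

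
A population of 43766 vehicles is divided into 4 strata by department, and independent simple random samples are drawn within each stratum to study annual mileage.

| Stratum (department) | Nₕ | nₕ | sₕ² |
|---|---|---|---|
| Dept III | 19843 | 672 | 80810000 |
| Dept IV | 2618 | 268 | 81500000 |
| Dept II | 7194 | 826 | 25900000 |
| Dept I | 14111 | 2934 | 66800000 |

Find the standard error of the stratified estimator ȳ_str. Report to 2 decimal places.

165.78

Var(ȳ_str) = Σₕ Wₕ²(1 − fₕ)sₕ²/nₕ with Wₕ = Nₕ/N, N = 43766.
Dept III: Wₕ = 0.45338848; term = 0.45338848²·(1 − 0.03386585)·80810000/672 = 23882.194.
Dept IV: Wₕ = 0.05981812; term = 0.05981812²·(1 − 0.10236822)·81500000/268 = 976.75717.
Dept II: Wₕ = 0.16437417; term = 0.16437417²·(1 − 0.11481790)·25900000/826 = 749.92787.
Dept I: Wₕ = 0.32241923; term = 0.32241923²·(1 − 0.20792290)·66800000/2934 = 1874.6737.
Sum = 27483.553.
SE = √(27483.553) = 165.78.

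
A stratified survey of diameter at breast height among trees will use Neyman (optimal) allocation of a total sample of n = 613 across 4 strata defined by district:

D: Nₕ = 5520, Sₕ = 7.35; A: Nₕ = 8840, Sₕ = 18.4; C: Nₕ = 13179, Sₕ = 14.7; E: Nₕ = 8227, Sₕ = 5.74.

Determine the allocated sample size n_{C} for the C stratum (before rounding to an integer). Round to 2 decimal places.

267.36

Neyman allocation: nₕ = n·NₕSₕ / Σⱼ NⱼSⱼ.
Σ NⱼSⱼ = 5520·7.35 + 8840·18.4 + 13179·14.7 + 8227·5.74 = 444182.28.
n_{C} = 613·13179·14.7 / 444182.28 = 267.36.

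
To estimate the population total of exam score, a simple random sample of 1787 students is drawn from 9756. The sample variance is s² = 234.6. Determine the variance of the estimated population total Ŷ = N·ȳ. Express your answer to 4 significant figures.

Var(Ŷ) = N²·Var(ȳ) = N²·(1 − n/N)·s²/n.
f = 1787/9756 = 0.18316933; Var(ȳ) = 0.81683067·234.6/1787 = 0.10723474.
Var(Ŷ) = 9756² · 0.10723474 = 1.0206553 × 10^7.

1.021 × 10^7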